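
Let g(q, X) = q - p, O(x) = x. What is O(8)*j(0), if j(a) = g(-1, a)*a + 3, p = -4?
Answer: 24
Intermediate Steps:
g(q, X) = 4 + q (g(q, X) = q - 1*(-4) = q + 4 = 4 + q)
j(a) = 3 + 3*a (j(a) = (4 - 1)*a + 3 = 3*a + 3 = 3 + 3*a)
O(8)*j(0) = 8*(3 + 3*0) = 8*(3 + 0) = 8*3 = 24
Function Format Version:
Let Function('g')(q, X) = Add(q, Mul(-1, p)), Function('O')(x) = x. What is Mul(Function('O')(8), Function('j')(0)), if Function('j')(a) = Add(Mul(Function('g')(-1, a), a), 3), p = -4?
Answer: 24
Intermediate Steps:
Function('g')(q, X) = Add(4, q) (Function('g')(q, X) = Add(q, Mul(-1, -4)) = Add(q, 4) = Add(4, q))
Function('j')(a) = Add(3, Mul(3, a)) (Function('j')(a) = Add(Mul(Add(4, -1), a), 3) = Add(Mul(3, a), 3) = Add(3, Mul(3, a)))
Mul(Function('O')(8), Function('j')(0)) = Mul(8, Add(3, Mul(3, 0))) = Mul(8, Add(3, 0)) = Mul(8, 3) = 24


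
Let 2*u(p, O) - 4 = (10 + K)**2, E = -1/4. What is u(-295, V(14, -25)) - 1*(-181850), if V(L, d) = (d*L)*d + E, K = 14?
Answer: 182140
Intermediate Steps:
E = -1/4 (E = -1*1/4 = -1/4 ≈ -0.25000)
V(L, d) = -1/4 + L*d**2 (V(L, d) = (d*L)*d - 1/4 = (L*d)*d - 1/4 = L*d**2 - 1/4 = -1/4 + L*d**2)
u(p, O) = 290 (u(p, O) = 2 + (10 + 14)**2/2 = 2 + (1/2)*24**2 = 2 + (1/2)*576 = 2 + 288 = 290)
u(-295, V(14, -25)) - 1*(-181850) = 290 - 1*(-181850) = 290 + 181850 = 182140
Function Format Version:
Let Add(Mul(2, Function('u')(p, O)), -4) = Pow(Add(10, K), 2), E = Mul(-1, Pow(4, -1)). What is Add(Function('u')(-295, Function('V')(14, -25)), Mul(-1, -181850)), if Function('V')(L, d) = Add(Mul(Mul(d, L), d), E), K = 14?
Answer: 182140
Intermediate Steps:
E = Rational(-1, 4) (E = Mul(-1, Rational(1, 4)) = Rational(-1, 4) ≈ -0.25000)
Function('V')(L, d) = Add(Rational(-1, 4), Mul(L, Pow(d, 2))) (Function('V')(L, d) = Add(Mul(Mul(d, L), d), Rational(-1, 4)) = Add(Mul(Mul(L, d), d), Rational(-1, 4)) = Add(Mul(L, Pow(d, 2)), Rational(-1, 4)) = Add(Rational(-1, 4), Mul(L, Pow(d, 2))))
Function('u')(p, O) = 290 (Function('u')(p, O) = Add(2, Mul(Rational(1, 2), Pow(Add(10, 14), 2))) = Add(2, Mul(Rational(1, 2), Pow(24, 2))) = Add(2, Mul(Rational(1, 2), 576)) = Add(2, 288) = 290)
Add(Function('u')(-295, Function('V')(14, -25)), Mul(-1, -181850)) = Add(290, Mul(-1, -181850)) = Add(290, 181850) = 182140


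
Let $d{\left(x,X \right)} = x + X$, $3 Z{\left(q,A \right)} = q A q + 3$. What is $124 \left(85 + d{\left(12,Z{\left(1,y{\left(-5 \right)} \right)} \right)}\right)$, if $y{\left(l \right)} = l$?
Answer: $\frac{35836}{3} \approx 11945.0$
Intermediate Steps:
$Z{\left(q,A \right)} = 1 + \frac{A q^{2}}{3}$ ($Z{\left(q,A \right)} = \frac{q A q + 3}{3} = \frac{A q q + 3}{3} = \frac{A q^{2} + 3}{3} = \frac{3 + A q^{2}}{3} = 1 + \frac{A q^{2}}{3}$)
$d{\left(x,X \right)} = X + x$
$124 \left(85 + d{\left(12,Z{\left(1,y{\left(-5 \right)} \right)} \right)}\right) = 124 \left(85 + \left(\left(1 + \frac{1}{3} \left(-5\right) 1^{2}\right) + 12\right)\right) = 124 \left(85 + \left(\left(1 + \frac{1}{3} \left(-5\right) 1\right) + 12\right)\right) = 124 \left(85 + \left(\left(1 - \frac{5}{3}\right) + 12\right)\right) = 124 \left(85 + \left(- \frac{2}{3} + 12\right)\right) = 124 \left(85 + \frac{34}{3}\right) = 124 \cdot \frac{289}{3} = \frac{35836}{3}$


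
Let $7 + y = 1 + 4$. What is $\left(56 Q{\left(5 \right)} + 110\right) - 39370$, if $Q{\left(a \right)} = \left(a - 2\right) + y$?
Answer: $-39204$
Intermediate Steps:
$y = -2$ ($y = -7 + \left(1 + 4\right) = -7 + 5 = -2$)
$Q{\left(a \right)} = -4 + a$ ($Q{\left(a \right)} = \left(a - 2\right) - 2 = \left(-2 + a\right) - 2 = -4 + a$)
$\left(56 Q{\left(5 \right)} + 110\right) - 39370 = \left(56 \left(-4 + 5\right) + 110\right) - 39370 = \left(56 \cdot 1 + 110\right) - 39370 = \left(56 + 110\right) - 39370 = 166 - 39370 = -39204$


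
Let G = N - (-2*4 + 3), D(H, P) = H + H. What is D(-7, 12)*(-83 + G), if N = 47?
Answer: 434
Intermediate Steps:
D(H, P) = 2*H
G = 52 (G = 47 - (-2*4 + 3) = 47 - (-8 + 3) = 47 - 1*(-5) = 47 + 5 = 52)
D(-7, 12)*(-83 + G) = (2*(-7))*(-83 + 52) = -14*(-31) = 434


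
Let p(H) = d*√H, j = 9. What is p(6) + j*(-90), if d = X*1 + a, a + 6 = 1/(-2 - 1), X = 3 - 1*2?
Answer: -810 - 16*√6/3 ≈ -823.06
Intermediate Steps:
X = 1 (X = 3 - 2 = 1)
a = -19/3 (a = -6 + 1/(-2 - 1) = -6 + 1/(-3) = -6 - ⅓ = -19/3 ≈ -6.3333)
d = -16/3 (d = 1*1 - 19/3 = 1 - 19/3 = -16/3 ≈ -5.3333)
p(H) = -16*√H/3
p(6) + j*(-90) = -16*√6/3 + 9*(-90) = -16*√6/3 - 810 = -810 - 16*√6/3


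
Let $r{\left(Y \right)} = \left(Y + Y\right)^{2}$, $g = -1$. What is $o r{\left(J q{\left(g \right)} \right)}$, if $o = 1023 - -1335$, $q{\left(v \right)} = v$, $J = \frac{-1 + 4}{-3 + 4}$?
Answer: $84888$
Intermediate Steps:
$J = 3$ ($J = \frac{3}{1} = 3 \cdot 1 = 3$)
$o = 2358$ ($o = 1023 + 1335 = 2358$)
$r{\left(Y \right)} = 4 Y^{2}$ ($r{\left(Y \right)} = \left(2 Y\right)^{2} = 4 Y^{2}$)
$o r{\left(J q{\left(g \right)} \right)} = 2358 \cdot 4 \left(3 \left(-1\right)\right)^{2} = 2358 \cdot 4 \left(-3\right)^{2} = 2358 \cdot 4 \cdot 9 = 2358 \cdot 36 = 84888$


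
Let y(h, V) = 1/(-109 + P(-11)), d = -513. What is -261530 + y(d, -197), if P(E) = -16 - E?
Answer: -29814421/114 ≈ -2.6153e+5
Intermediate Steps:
y(h, V) = -1/114 (y(h, V) = 1/(-109 + (-16 - 1*(-11))) = 1/(-109 + (-16 + 11)) = 1/(-109 - 5) = 1/(-114) = -1/114)
-261530 + y(d, -197) = -261530 - 1/114 = -29814421/114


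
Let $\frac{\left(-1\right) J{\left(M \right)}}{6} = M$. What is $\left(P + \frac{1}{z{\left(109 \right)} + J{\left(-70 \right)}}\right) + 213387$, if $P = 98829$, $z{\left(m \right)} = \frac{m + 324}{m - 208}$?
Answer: $\frac{12846751851}{41147} \approx 3.1222 \cdot 10^{5}$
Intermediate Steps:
$z{\left(m \right)} = \frac{324 + m}{-208 + m}$
$J{\left(M \right)} = - 6 M$
$\left(P + \frac{1}{z{\left(109 \right)} + J{\left(-70 \right)}}\right) + 213387 = \left(98829 + \frac{1}{\frac{324 + 109}{-208 + 109} - -420}\right) + 213387 = \left(98829 + \frac{1}{\frac{1}{-99} \cdot 433 + 420}\right) + 213387 = \left(98829 + \frac{1}{\left(- \frac{1}{99}\right) 433 + 420}\right) + 213387 = \left(98829 + \frac{1}{- \frac{433}{99} + 420}\right) + 213387 = \left(98829 + \frac{1}{\frac{41147}{99}}\right) + 213387 = \left(98829 + \frac{99}{41147}\right) + 213387 = \frac{4066516962}{41147} + 213387 = \frac{12846751851}{41147}$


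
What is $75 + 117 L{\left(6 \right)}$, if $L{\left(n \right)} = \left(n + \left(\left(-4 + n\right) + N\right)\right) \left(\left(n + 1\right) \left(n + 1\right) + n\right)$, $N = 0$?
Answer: $51555$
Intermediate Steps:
$L{\left(n \right)} = \left(-4 + 2 n\right) \left(n + \left(1 + n\right)^{2}\right)$ ($L{\left(n \right)} = \left(n + \left(\left(-4 + n\right) + 0\right)\right) \left(\left(n + 1\right) \left(n + 1\right) + n\right) = \left(n + \left(-4 + n\right)\right) \left(\left(1 + n\right) \left(1 + n\right) + n\right) = \left(-4 + 2 n\right) \left(\left(1 + n\right)^{2} + n\right) = \left(-4 + 2 n\right) \left(n + \left(1 + n\right)^{2}\right)$)
$75 + 117 L{\left(6 \right)} = 75 + 117 \left(-4 - 60 + 2 \cdot 6^{2} + 2 \cdot 6^{3}\right) = 75 + 117 \left(-4 - 60 + 2 \cdot 36 + 2 \cdot 216\right) = 75 + 117 \left(-4 - 60 + 72 + 432\right) = 75 + 117 \cdot 440 = 75 + 51480 = 51555$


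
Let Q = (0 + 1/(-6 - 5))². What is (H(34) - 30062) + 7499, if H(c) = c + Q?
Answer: -2726008/121 ≈ -22529.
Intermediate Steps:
Q = 1/121 (Q = (0 + 1/(-11))² = (0 - 1/11)² = (-1/11)² = 1/121 ≈ 0.0082645)
H(c) = 1/121 + c (H(c) = c + 1/121 = 1/121 + c)
(H(34) - 30062) + 7499 = ((1/121 + 34) - 30062) + 7499 = (4115/121 - 30062) + 7499 = -3633387/121 + 7499 = -2726008/121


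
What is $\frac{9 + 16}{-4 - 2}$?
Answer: $- \frac{25}{6} \approx -4.1667$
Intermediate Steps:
$\frac{9 + 16}{-4 - 2} = \frac{25}{-6} = 25 \left(- \frac{1}{6}\right) = - \frac{25}{6}$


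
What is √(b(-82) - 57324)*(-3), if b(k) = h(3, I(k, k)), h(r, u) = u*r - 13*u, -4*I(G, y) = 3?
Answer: -9*I*√25474/2 ≈ -718.23*I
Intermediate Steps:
I(G, y) = -¾ (I(G, y) = -¼*3 = -¾)
h(r, u) = -13*u + r*u (h(r, u) = r*u - 13*u = -13*u + r*u)
b(k) = 15/2 (b(k) = -3*(-13 + 3)/4 = -¾*(-10) = 15/2)
√(b(-82) - 57324)*(-3) = √(15/2 - 57324)*(-3) = √(-114633/2)*(-3) = (3*I*√25474/2)*(-3) = -9*I*√25474/2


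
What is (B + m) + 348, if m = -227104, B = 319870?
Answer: 93114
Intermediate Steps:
(B + m) + 348 = (319870 - 227104) + 348 = 92766 + 348 = 93114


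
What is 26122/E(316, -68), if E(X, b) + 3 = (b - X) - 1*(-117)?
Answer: -13061/135 ≈ -96.748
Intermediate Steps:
E(X, b) = 114 + b - X (E(X, b) = -3 + ((b - X) - 1*(-117)) = -3 + ((b - X) + 117) = -3 + (117 + b - X) = 114 + b - X)
26122/E(316, -68) = 26122/(114 - 68 - 1*316) = 26122/(114 - 68 - 316) = 26122/(-270) = 26122*(-1/270) = -13061/135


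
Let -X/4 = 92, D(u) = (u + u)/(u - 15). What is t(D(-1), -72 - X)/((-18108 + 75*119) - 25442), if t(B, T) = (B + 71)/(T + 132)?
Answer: -569/118556000 ≈ -4.7994e-6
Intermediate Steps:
D(u) = 2*u/(-15 + u) (D(u) = (2*u)/(-15 + u) = 2*u/(-15 + u))
X = -368 (X = -4*92 = -368)
t(B, T) = (71 + B)/(132 + T)
t(D(-1), -72 - X)/((-18108 + 75*119) - 25442) = ((71 + 2*(-1)/(-15 - 1))/(132 + (-72 - 1*(-368))))/((-18108 + 75*119) - 25442) = ((71 + 2*(-1)/(-16))/(132 + (-72 + 368)))/((-18108 + 8925) - 25442) = ((71 + 2*(-1)*(-1/16))/(132 + 296))/(-9183 - 25442) = ((71 + 1/8)/428)/(-34625) = ((1/428)*(569/8))*(-1/34625) = (569/3424)*(-1/34625) = -569/118556000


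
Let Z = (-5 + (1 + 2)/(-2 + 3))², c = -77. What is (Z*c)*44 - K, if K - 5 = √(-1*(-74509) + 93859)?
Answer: -13557 - 4*√10523 ≈ -13967.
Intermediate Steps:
Z = 4 (Z = (-5 + 3/1)² = (-5 + 3*1)² = (-5 + 3)² = (-2)² = 4)
K = 5 + 4*√10523 (K = 5 + √(-1*(-74509) + 93859) = 5 + √(74509 + 93859) = 5 + √168368 = 5 + 4*√10523 ≈ 415.33)
(Z*c)*44 - K = (4*(-77))*44 - (5 + 4*√10523) = -308*44 + (-5 - 4*√10523) = -13552 + (-5 - 4*√10523) = -13557 - 4*√10523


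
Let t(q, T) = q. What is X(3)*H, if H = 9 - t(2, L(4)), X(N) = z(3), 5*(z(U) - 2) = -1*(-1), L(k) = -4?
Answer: 77/5 ≈ 15.400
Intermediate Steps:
z(U) = 11/5 (z(U) = 2 + (-1*(-1))/5 = 2 + (⅕)*1 = 2 + ⅕ = 11/5)
X(N) = 11/5
H = 7 (H = 9 - 1*2 = 9 - 2 = 7)
X(3)*H = (11/5)*7 = 77/5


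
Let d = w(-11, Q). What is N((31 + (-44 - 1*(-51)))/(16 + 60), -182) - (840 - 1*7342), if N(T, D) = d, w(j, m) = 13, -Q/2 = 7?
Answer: 6515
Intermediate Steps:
Q = -14 (Q = -2*7 = -14)
d = 13
N(T, D) = 13
N((31 + (-44 - 1*(-51)))/(16 + 60), -182) - (840 - 1*7342) = 13 - (840 - 1*7342) = 13 - (840 - 7342) = 13 - 1*(-6502) = 13 + 6502 = 6515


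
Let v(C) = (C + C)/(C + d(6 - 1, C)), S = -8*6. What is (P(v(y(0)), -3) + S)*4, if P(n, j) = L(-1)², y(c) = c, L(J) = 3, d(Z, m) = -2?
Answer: -156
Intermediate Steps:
S = -48
v(C) = 2*C/(-2 + C) (v(C) = (C + C)/(C - 2) = (2*C)/(-2 + C) = 2*C/(-2 + C))
P(n, j) = 9 (P(n, j) = 3² = 9)
(P(v(y(0)), -3) + S)*4 = (9 - 48)*4 = -39*4 = -156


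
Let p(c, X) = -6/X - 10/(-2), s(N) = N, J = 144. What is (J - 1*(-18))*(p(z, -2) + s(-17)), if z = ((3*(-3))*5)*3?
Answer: -1458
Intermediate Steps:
z = -135 (z = -9*5*3 = -45*3 = -135)
p(c, X) = 5 - 6/X (p(c, X) = -6/X - 10*(-1/2) = -6/X + 5 = 5 - 6/X)
(J - 1*(-18))*(p(z, -2) + s(-17)) = (144 - 1*(-18))*((5 - 6/(-2)) - 17) = (144 + 18)*((5 - 6*(-1/2)) - 17) = 162*((5 + 3) - 17) = 162*(8 - 17) = 162*(-9) = -1458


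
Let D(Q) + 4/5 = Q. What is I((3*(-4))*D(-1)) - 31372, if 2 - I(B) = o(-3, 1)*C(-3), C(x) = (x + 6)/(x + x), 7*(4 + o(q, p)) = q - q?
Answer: -31372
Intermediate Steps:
o(q, p) = -4 (o(q, p) = -4 + (q - q)/7 = -4 + (⅐)*0 = -4 + 0 = -4)
D(Q) = -⅘ + Q
C(x) = (6 + x)/(2*x) (C(x) = (6 + x)/((2*x)) = (6 + x)*(1/(2*x)) = (6 + x)/(2*x))
I(B) = 0 (I(B) = 2 - (-4)*(½)*(6 - 3)/(-3) = 2 - (-4)*(½)*(-⅓)*3 = 2 - (-4)*(-1)/2 = 2 - 1*2 = 2 - 2 = 0)
I((3*(-4))*D(-1)) - 31372 = 0 - 31372 = -31372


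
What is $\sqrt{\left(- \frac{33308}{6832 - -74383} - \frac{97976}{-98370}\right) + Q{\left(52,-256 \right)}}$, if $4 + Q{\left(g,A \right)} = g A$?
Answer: $\frac{2 i \sqrt{236075010353566049635}}{266303985} \approx 115.39 i$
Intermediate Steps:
$Q{\left(g,A \right)} = -4 + A g$ ($Q{\left(g,A \right)} = -4 + g A = -4 + A g$)
$\sqrt{\left(- \frac{33308}{6832 - -74383} - \frac{97976}{-98370}\right) + Q{\left(52,-256 \right)}} = \sqrt{\left(- \frac{33308}{6832 - -74383} - \frac{97976}{-98370}\right) - 13316} = \sqrt{\left(- \frac{33308}{6832 + 74383} - - \frac{48988}{49185}\right) - 13316} = \sqrt{\left(- \frac{33308}{81215} + \frac{48988}{49185}\right) - 13316} = \sqrt{\frac{468061288}{798911955} - 13316} = \sqrt{- \frac{10637843531492}{798911955}} = \frac{2 i \sqrt{236075010353566049635}}{266303985}$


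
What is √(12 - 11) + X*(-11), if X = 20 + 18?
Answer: -417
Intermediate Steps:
X = 38
√(12 - 11) + X*(-11) = √(12 - 11) + 38*(-11) = √1 - 418 = 1 - 418 = -417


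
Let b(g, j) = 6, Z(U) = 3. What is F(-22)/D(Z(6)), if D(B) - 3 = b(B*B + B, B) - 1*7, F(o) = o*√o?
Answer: -11*I*√22 ≈ -51.595*I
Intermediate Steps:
F(o) = o^(3/2)
D(B) = 2 (D(B) = 3 + (6 - 1*7) = 3 + (6 - 7) = 3 - 1 = 2)
F(-22)/D(Z(6)) = (-22)^(3/2)/2 = -22*I*√22*(½) = -11*I*√22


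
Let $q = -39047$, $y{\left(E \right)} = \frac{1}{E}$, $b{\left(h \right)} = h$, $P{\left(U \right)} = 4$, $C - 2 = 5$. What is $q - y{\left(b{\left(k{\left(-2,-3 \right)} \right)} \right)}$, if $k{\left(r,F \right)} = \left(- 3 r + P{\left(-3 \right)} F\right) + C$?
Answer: $-39048$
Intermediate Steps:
$C = 7$ ($C = 2 + 5 = 7$)
$k{\left(r,F \right)} = 7 - 3 r + 4 F$ ($k{\left(r,F \right)} = \left(- 3 r + 4 F\right) + 7 = 7 - 3 r + 4 F$)
$q - y{\left(b{\left(k{\left(-2,-3 \right)} \right)} \right)} = -39047 - \frac{1}{7 - -6 + 4 \left(-3\right)} = -39047 - \frac{1}{7 + 6 - 12} = -39047 - 1^{-1} = -39047 - 1 = -39048$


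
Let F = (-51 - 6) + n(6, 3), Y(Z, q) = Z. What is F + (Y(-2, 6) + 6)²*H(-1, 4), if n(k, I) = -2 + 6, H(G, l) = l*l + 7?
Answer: 315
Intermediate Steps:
H(G, l) = 7 + l² (H(G, l) = l² + 7 = 7 + l²)
n(k, I) = 4
F = -53 (F = (-51 - 6) + 4 = -57 + 4 = -53)
F + (Y(-2, 6) + 6)²*H(-1, 4) = -53 + (-2 + 6)²*(7 + 4²) = -53 + 4²*(7 + 16) = -53 + 16*23 = -53 + 368 = 315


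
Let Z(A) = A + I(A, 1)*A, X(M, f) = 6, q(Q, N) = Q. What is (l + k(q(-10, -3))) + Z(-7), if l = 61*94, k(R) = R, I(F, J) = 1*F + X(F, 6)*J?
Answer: 5724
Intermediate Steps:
I(F, J) = F + 6*J (I(F, J) = 1*F + 6*J = F + 6*J)
Z(A) = A + A*(6 + A) (Z(A) = A + (A + 6*1)*A = A + (A + 6)*A = A + (6 + A)*A = A + A*(6 + A))
l = 5734
(l + k(q(-10, -3))) + Z(-7) = (5734 - 10) - 7*(7 - 7) = 5724 - 7*0 = 5724 + 0 = 5724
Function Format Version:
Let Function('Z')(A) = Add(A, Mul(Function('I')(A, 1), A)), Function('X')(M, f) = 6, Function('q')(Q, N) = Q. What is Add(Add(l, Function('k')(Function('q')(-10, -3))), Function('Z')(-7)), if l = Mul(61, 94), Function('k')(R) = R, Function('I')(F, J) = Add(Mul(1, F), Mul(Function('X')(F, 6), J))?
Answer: 5724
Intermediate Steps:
Function('I')(F, J) = Add(F, Mul(6, J)) (Function('I')(F, J) = Add(Mul(1, F), Mul(6, J)) = Add(F, Mul(6, J)))
Function('Z')(A) = Add(A, Mul(A, Add(6, A))) (Function('Z')(A) = Add(A, Mul(Add(A, Mul(6, 1)), A)) = Add(A, Mul(Add(A, 6), A)) = Add(A, Mul(Add(6, A), A)) = Add(A, Mul(A, Add(6, A))))
l = 5734
Add(Add(l, Function('k')(Function('q')(-10, -3))), Function('Z')(-7)) = Add(Add(5734, -10), Mul(-7, Add(7, -7))) = Add(5724, Mul(-7, 0)) = Add(5724, 0) = 5724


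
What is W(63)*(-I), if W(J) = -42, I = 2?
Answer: 84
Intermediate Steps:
W(63)*(-I) = -(-42)*2 = -42*(-2) = 84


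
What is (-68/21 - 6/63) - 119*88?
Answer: -31426/3 ≈ -10475.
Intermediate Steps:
(-68/21 - 6/63) - 119*88 = (-68*1/21 - 6*1/63) - 10472 = (-68/21 - 2/21) - 10472 = -10/3 - 10472 = -31426/3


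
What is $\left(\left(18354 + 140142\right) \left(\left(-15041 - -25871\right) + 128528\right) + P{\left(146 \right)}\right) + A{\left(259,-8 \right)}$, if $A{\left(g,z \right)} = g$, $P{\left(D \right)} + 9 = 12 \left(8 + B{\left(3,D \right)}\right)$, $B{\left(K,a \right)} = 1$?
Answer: $22087685926$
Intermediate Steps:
$P{\left(D \right)} = 99$ ($P{\left(D \right)} = -9 + 12 \left(8 + 1\right) = -9 + 12 \cdot 9 = -9 + 108 = 99$)
$\left(\left(18354 + 140142\right) \left(\left(-15041 - -25871\right) + 128528\right) + P{\left(146 \right)}\right) + A{\left(259,-8 \right)} = \left(\left(18354 + 140142\right) \left(\left(-15041 - -25871\right) + 128528\right) + 99\right) + 259 = \left(158496 \left(\left(-15041 + 25871\right) + 128528\right) + 99\right) + 259 = \left(158496 \left(10830 + 128528\right) + 99\right) + 259 = \left(158496 \cdot 139358 + 99\right) + 259 = \left(22087685568 + 99\right) + 259 = 22087685667 + 259 = 22087685926$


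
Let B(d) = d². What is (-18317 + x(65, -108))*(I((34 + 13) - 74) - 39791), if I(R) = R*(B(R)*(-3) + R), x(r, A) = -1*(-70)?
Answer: -364702789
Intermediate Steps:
x(r, A) = 70
I(R) = R*(R - 3*R²) (I(R) = R*(R²*(-3) + R) = R*(-3*R² + R) = R*(R - 3*R²))
(-18317 + x(65, -108))*(I((34 + 13) - 74) - 39791) = (-18317 + 70)*(((34 + 13) - 74)²*(1 - 3*((34 + 13) - 74)) - 39791) = -18247*((47 - 74)²*(1 - 3*(47 - 74)) - 39791) = -18247*((-27)²*(1 - 3*(-27)) - 39791) = -18247*(729*(1 + 81) - 39791) = -18247*(729*82 - 39791) = -18247*(59778 - 39791) = -18247*19987 = -364702789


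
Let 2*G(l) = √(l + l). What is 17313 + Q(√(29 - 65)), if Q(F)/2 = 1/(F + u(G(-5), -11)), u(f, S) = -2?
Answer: 173129/10 - 3*I/10 ≈ 17313.0 - 0.3*I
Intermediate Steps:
G(l) = √2*√l/2 (G(l) = √(l + l)/2 = √(2*l)/2 = (√2*√l)/2 = √2*√l/2)
Q(F) = 2/(-2 + F) (Q(F) = 2/(F - 2) = 2/(-2 + F))
17313 + Q(√(29 - 65)) = 17313 + 2/(-2 + √(29 - 65)) = 17313 + 2/(-2 + √(-36)) = 17313 + 2/(-2 + 6*I) = 17313 + 2*((-2 - 6*I)/40) = 17313 + (-2 - 6*I)/20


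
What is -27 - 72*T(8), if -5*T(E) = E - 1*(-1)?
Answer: 513/5 ≈ 102.60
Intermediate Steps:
T(E) = -1/5 - E/5 (T(E) = -(E - 1*(-1))/5 = -(E + 1)/5 = -(1 + E)/5 = -1/5 - E/5)
-27 - 72*T(8) = -27 - 72*(-1/5 - 1/5*8) = -27 - 72*(-1/5 - 8/5) = -27 - 72*(-9/5) = -27 + 648/5 = 513/5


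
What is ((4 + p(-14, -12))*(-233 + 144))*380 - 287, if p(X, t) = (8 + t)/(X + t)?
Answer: -1830011/13 ≈ -1.4077e+5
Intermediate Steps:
p(X, t) = (8 + t)/(X + t)
((4 + p(-14, -12))*(-233 + 144))*380 - 287 = ((4 + (8 - 12)/(-14 - 12))*(-233 + 144))*380 - 287 = ((4 - 4/(-26))*(-89))*380 - 287 = ((4 - 1/26*(-4))*(-89))*380 - 287 = ((4 + 2/13)*(-89))*380 - 287 = ((54/13)*(-89))*380 - 287 = -4806/13*380 - 287 = -1826280/13 - 287 = -1830011/13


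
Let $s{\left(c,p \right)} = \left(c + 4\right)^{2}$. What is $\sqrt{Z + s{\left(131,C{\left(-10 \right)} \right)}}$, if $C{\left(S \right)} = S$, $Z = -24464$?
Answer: $i \sqrt{6239} \approx 78.987 i$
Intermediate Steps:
$s{\left(c,p \right)} = \left(4 + c\right)^{2}$
$\sqrt{Z + s{\left(131,C{\left(-10 \right)} \right)}} = \sqrt{-24464 + \left(4 + 131\right)^{2}} = \sqrt{-24464 + 135^{2}} = \sqrt{-24464 + 18225} = \sqrt{-6239} = i \sqrt{6239}$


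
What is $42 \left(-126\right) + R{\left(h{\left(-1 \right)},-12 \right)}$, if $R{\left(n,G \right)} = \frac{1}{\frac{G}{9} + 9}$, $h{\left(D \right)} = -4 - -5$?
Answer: $- \frac{121713}{23} \approx -5291.9$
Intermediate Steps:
$h{\left(D \right)} = 1$ ($h{\left(D \right)} = -4 + 5 = 1$)
$R{\left(n,G \right)} = \frac{1}{9 + \frac{G}{9}}$ ($R{\left(n,G \right)} = \frac{1}{G \frac{1}{9} + 9} = \frac{1}{\frac{G}{9} + 9} = \frac{1}{9 + \frac{G}{9}}$)
$42 \left(-126\right) + R{\left(h{\left(-1 \right)},-12 \right)} = 42 \left(-126\right) + \frac{9}{81 - 12} = -5292 + \frac{9}{69} = -5292 + 9 \cdot \frac{1}{69} = -5292 + \frac{3}{23} = - \frac{121713}{23}$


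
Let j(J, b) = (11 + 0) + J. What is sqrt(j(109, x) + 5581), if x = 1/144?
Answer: sqrt(5701) ≈ 75.505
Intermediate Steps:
x = 1/144 ≈ 0.0069444
j(J, b) = 11 + J
sqrt(j(109, x) + 5581) = sqrt((11 + 109) + 5581) = sqrt(120 + 5581) = sqrt(5701)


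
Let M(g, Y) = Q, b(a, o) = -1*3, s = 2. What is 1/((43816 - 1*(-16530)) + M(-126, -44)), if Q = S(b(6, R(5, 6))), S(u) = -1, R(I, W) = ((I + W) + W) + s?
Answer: 1/60345 ≈ 1.6571e-5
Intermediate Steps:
R(I, W) = 2 + I + 2*W (R(I, W) = ((I + W) + W) + 2 = (I + 2*W) + 2 = 2 + I + 2*W)
b(a, o) = -3
Q = -1
M(g, Y) = -1
1/((43816 - 1*(-16530)) + M(-126, -44)) = 1/((43816 - 1*(-16530)) - 1) = 1/((43816 + 16530) - 1) = 1/(60346 - 1) = 1/60345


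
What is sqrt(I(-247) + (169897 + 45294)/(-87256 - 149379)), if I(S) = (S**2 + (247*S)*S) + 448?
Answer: sqrt(847259370836320715)/236635 ≈ 3889.8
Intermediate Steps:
I(S) = 448 + 248*S**2 (I(S) = (S**2 + 247*S**2) + 448 = 248*S**2 + 448 = 448 + 248*S**2)
sqrt(I(-247) + (169897 + 45294)/(-87256 - 149379)) = sqrt((448 + 248*(-247)**2) + (169897 + 45294)/(-87256 - 149379)) = sqrt((448 + 248*61009) + 215191/(-236635)) = sqrt((448 + 15130232) + 215191*(-1/236635)) = sqrt(15130680 - 215191/236635) = sqrt(3580448246609/236635) = sqrt(847259370836320715)/236635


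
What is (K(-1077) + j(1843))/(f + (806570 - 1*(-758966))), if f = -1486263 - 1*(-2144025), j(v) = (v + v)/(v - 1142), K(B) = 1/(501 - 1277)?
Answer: 2859635/1209420752848 ≈ 2.3645e-6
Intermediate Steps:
K(B) = -1/776 (K(B) = 1/(-776) = -1/776)
j(v) = 2*v/(-1142 + v) (j(v) = (2*v)/(-1142 + v) = 2*v/(-1142 + v))
f = 657762 (f = -1486263 + 2144025 = 657762)
(K(-1077) + j(1843))/(f + (806570 - 1*(-758966))) = (-1/776 + 2*1843/(-1142 + 1843))/(657762 + (806570 - 1*(-758966))) = (-1/776 + 2*1843/701)/(657762 + (806570 + 758966)) = (-1/776 + 2*1843*(1/701))/(657762 + 1565536) = (-1/776 + 3686/701)/2223298 = (2859635/543976)*(1/2223298) = 2859635/1209420752848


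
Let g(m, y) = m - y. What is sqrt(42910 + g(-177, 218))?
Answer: sqrt(42515) ≈ 206.19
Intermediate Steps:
sqrt(42910 + g(-177, 218)) = sqrt(42910 + (-177 - 1*218)) = sqrt(42910 + (-177 - 218)) = sqrt(42910 - 395) = sqrt(42515)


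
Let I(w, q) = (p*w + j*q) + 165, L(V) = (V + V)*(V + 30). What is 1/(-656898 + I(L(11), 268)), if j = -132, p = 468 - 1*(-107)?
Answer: -1/173459 ≈ -5.7651e-6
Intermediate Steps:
p = 575 (p = 468 + 107 = 575)
L(V) = 2*V*(30 + V) (L(V) = (2*V)*(30 + V) = 2*V*(30 + V))
I(w, q) = 165 - 132*q + 575*w (I(w, q) = (575*w - 132*q) + 165 = (-132*q + 575*w) + 165 = 165 - 132*q + 575*w)
1/(-656898 + I(L(11), 268)) = 1/(-656898 + (165 - 132*268 + 575*(2*11*(30 + 11)))) = 1/(-656898 + (165 - 35376 + 575*(2*11*41))) = 1/(-656898 + (165 - 35376 + 575*902)) = 1/(-656898 + (165 - 35376 + 518650)) = 1/(-656898 + 483439) = 1/(-173459) = -1/173459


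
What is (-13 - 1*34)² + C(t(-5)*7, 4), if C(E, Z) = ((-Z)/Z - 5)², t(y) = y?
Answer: 2245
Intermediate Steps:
C(E, Z) = 36 (C(E, Z) = (-1 - 5)² = (-6)² = 36)
(-13 - 1*34)² + C(t(-5)*7, 4) = (-13 - 1*34)² + 36 = (-13 - 34)² + 36 = (-47)² + 36 = 2209 + 36 = 2245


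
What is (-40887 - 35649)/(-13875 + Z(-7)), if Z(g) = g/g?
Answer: 38268/6937 ≈ 5.5165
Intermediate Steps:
Z(g) = 1
(-40887 - 35649)/(-13875 + Z(-7)) = (-40887 - 35649)/(-13875 + 1) = -76536/(-13874) = -76536*(-1/13874) = 38268/6937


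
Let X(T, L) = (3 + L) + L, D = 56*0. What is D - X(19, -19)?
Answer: 35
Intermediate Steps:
D = 0
X(T, L) = 3 + 2*L
D - X(19, -19) = 0 - (3 + 2*(-19)) = 0 - (3 - 38) = 0 - 1*(-35) = 0 + 35 = 35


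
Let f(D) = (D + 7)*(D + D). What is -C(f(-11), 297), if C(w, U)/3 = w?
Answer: -264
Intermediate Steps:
f(D) = 2*D*(7 + D) (f(D) = (7 + D)*(2*D) = 2*D*(7 + D))
C(w, U) = 3*w
-C(f(-11), 297) = -3*2*(-11)*(7 - 11) = -3*2*(-11)*(-4) = -3*88 = -1*264 = -264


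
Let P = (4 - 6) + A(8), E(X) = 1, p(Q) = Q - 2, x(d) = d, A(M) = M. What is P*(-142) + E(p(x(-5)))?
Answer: -851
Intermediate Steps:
p(Q) = -2 + Q
P = 6 (P = (4 - 6) + 8 = -2 + 8 = 6)
P*(-142) + E(p(x(-5))) = 6*(-142) + 1 = -852 + 1 = -851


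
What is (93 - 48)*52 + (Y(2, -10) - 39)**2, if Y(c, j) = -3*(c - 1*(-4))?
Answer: 5589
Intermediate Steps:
Y(c, j) = -12 - 3*c (Y(c, j) = -3*(c + 4) = -3*(4 + c) = -12 - 3*c)
(93 - 48)*52 + (Y(2, -10) - 39)**2 = (93 - 48)*52 + ((-12 - 3*2) - 39)**2 = 45*52 + ((-12 - 6) - 39)**2 = 2340 + (-18 - 39)**2 = 2340 + (-57)**2 = 2340 + 3249 = 5589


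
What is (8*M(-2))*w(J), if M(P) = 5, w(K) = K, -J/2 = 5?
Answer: -400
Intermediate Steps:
J = -10 (J = -2*5 = -10)
(8*M(-2))*w(J) = (8*5)*(-10) = 40*(-10) = -400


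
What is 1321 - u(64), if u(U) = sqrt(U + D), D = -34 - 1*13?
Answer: 1321 - sqrt(17) ≈ 1316.9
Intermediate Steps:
D = -47 (D = -34 - 13 = -47)
u(U) = sqrt(-47 + U) (u(U) = sqrt(U - 47) = sqrt(-47 + U))
1321 - u(64) = 1321 - sqrt(-47 + 64) = 1321 - sqrt(17)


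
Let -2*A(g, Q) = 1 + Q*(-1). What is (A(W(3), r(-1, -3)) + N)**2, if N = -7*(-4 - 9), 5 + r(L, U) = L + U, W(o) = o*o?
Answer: 7396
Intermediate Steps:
W(o) = o**2
r(L, U) = -5 + L + U (r(L, U) = -5 + (L + U) = -5 + L + U)
A(g, Q) = -1/2 + Q/2 (A(g, Q) = -(1 + Q*(-1))/2 = -(1 - Q)/2 = -1/2 + Q/2)
N = 91 (N = -7*(-13) = 91)
(A(W(3), r(-1, -3)) + N)**2 = ((-1/2 + (-5 - 1 - 3)/2) + 91)**2 = ((-1/2 + (1/2)*(-9)) + 91)**2 = ((-1/2 - 9/2) + 91)**2 = (-5 + 91)**2 = 86**2 = 7396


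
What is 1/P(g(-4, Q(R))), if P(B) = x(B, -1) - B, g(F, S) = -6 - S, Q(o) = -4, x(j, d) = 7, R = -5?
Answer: ⅑ ≈ 0.11111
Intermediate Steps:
P(B) = 7 - B
1/P(g(-4, Q(R))) = 1/(7 - (-6 - 1*(-4))) = 1/(7 - (-6 + 4)) = 1/(7 - 1*(-2)) = 1/(7 + 2) = 1/9 = ⅑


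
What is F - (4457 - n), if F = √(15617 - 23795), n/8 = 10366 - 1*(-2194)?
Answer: 96023 + I*√8178 ≈ 96023.0 + 90.432*I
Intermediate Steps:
n = 100480 (n = 8*(10366 - 1*(-2194)) = 8*(10366 + 2194) = 8*12560 = 100480)
F = I*√8178 (F = √(-8178) = I*√8178 ≈ 90.432*I)
F - (4457 - n) = I*√8178 - (4457 - 1*100480) = I*√8178 - (4457 - 100480) = I*√8178 - 1*(-96023) = I*√8178 + 96023 = 96023 + I*√8178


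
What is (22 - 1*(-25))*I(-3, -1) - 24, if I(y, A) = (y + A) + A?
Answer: -259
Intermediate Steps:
I(y, A) = y + 2*A (I(y, A) = (A + y) + A = y + 2*A)
(22 - 1*(-25))*I(-3, -1) - 24 = (22 - 1*(-25))*(-3 + 2*(-1)) - 24 = (22 + 25)*(-3 - 2) - 24 = 47*(-5) - 24 = -235 - 24 = -259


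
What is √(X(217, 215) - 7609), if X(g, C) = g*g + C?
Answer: √39695 ≈ 199.24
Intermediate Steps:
X(g, C) = C + g² (X(g, C) = g² + C = C + g²)
√(X(217, 215) - 7609) = √((215 + 217²) - 7609) = √((215 + 47089) - 7609) = √(47304 - 7609) = √39695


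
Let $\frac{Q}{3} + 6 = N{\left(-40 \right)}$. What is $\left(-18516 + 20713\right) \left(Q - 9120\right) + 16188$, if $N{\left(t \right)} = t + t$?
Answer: $-20587278$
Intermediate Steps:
$N{\left(t \right)} = 2 t$
$Q = -258$ ($Q = -18 + 3 \cdot 2 \left(-40\right) = -18 + 3 \left(-80\right) = -18 - 240 = -258$)
$\left(-18516 + 20713\right) \left(Q - 9120\right) + 16188 = \left(-18516 + 20713\right) \left(-258 - 9120\right) + 16188 = 2197 \left(-9378\right) + 16188 = -20603466 + 16188 = -20587278$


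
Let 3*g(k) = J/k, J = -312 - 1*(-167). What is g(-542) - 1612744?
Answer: -2622321599/1626 ≈ -1.6127e+6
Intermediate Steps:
J = -145 (J = -312 + 167 = -145)
g(k) = -145/(3*k) (g(k) = (-145/k)/3 = -145/(3*k))
g(-542) - 1612744 = -145/3/(-542) - 1612744 = -145/3*(-1/542) - 1612744 = 145/1626 - 1612744 = -2622321599/1626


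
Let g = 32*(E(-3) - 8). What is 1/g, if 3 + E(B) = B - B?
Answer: -1/352 ≈ -0.0028409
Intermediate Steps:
E(B) = -3 (E(B) = -3 + (B - B) = -3 + 0 = -3)
g = -352 (g = 32*(-3 - 8) = 32*(-11) = -352)
1/g = 1/(-352) = -1/352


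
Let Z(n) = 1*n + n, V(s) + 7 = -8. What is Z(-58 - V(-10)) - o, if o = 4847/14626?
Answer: -1262683/14626 ≈ -86.331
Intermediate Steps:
V(s) = -15 (V(s) = -7 - 8 = -15)
Z(n) = 2*n (Z(n) = n + n = 2*n)
o = 4847/14626 (o = 4847*(1/14626) = 4847/14626 ≈ 0.33140)
Z(-58 - V(-10)) - o = 2*(-58 - 1*(-15)) - 1*4847/14626 = 2*(-58 + 15) - 4847/14626 = 2*(-43) - 4847/14626 = -86 - 4847/14626 = -1262683/14626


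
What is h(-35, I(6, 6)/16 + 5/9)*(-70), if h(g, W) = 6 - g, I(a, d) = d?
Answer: -2870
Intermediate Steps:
h(-35, I(6, 6)/16 + 5/9)*(-70) = (6 - 1*(-35))*(-70) = (6 + 35)*(-70) = 41*(-70) = -2870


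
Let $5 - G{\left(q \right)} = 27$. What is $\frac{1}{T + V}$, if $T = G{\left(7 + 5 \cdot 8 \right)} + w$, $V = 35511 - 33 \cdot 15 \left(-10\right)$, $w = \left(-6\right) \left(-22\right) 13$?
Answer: $\frac{1}{42155} \approx 2.3722 \cdot 10^{-5}$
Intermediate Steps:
$w = 1716$ ($w = 132 \cdot 13 = 1716$)
$G{\left(q \right)} = -22$ ($G{\left(q \right)} = 5 - 27 = -22$)
$V = 40461$ ($V = 35511 - 495 \left(-10\right) = 35511 - -4950 = 35511 + 4950 = 40461$)
$T = 1694$ ($T = -22 + 1716 = 1694$)
$\frac{1}{T + V} = \frac{1}{1694 + 40461} = \frac{1}{42155}$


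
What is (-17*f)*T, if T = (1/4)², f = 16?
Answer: -17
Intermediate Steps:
T = 1/16 (T = (¼)² = 1/16 ≈ 0.062500)
(-17*f)*T = -17*16*(1/16) = -272*1/16 = -17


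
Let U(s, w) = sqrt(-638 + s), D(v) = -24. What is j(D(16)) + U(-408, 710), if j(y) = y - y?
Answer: I*sqrt(1046) ≈ 32.342*I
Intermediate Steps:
j(y) = 0
j(D(16)) + U(-408, 710) = 0 + sqrt(-638 - 408) = 0 + sqrt(-1046) = 0 + I*sqrt(1046) = I*sqrt(1046)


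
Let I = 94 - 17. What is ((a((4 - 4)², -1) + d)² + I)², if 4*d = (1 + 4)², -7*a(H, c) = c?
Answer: 8539423281/614656 ≈ 13893.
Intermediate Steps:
a(H, c) = -c/7
d = 25/4 (d = (1 + 4)²/4 = (¼)*5² = (¼)*25 = 25/4 ≈ 6.2500)
I = 77
((a((4 - 4)², -1) + d)² + I)² = ((-⅐*(-1) + 25/4)² + 77)² = ((⅐ + 25/4)² + 77)² = ((179/28)² + 77)² = (32041/784 + 77)² = (92409/784)² = 8539423281/614656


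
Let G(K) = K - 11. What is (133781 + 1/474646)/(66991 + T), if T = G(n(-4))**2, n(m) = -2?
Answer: 63498616527/31877225360 ≈ 1.9920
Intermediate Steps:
G(K) = -11 + K
T = 169 (T = (-11 - 2)**2 = (-13)**2 = 169)
(133781 + 1/474646)/(66991 + T) = (133781 + 1/474646)/(66991 + 169) = (133781 + 1/474646)/67160 = (63498616527/474646)*(1/67160) = 63498616527/31877225360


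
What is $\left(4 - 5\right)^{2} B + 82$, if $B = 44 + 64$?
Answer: $190$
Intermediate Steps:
$B = 108$
$\left(4 - 5\right)^{2} B + 82 = \left(4 - 5\right)^{2} \cdot 108 + 82 = \left(-1\right)^{2} \cdot 108 + 82 = 1 \cdot 108 + 82 = 108 + 82 = 190$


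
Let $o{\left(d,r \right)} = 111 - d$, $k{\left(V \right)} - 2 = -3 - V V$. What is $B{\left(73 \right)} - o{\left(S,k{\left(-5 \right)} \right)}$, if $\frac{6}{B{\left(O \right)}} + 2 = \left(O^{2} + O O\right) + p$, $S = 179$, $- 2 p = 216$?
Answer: $\frac{119545}{1758} \approx 68.001$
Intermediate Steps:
$p = -108$ ($p = \left(- \frac{1}{2}\right) 216 = -108$)
$k{\left(V \right)} = -1 - V^{2}$ ($k{\left(V \right)} = 2 - \left(3 + V V\right) = 2 - \left(3 + V^{2}\right) = -1 - V^{2}$)
$B{\left(O \right)} = \frac{6}{-110 + 2 O^{2}}$ ($B{\left(O \right)} = \frac{6}{-2 - \left(108 - O^{2} - O O\right)} = \frac{6}{-2 + \left(\left(O^{2} + O^{2}\right) - 108\right)} = \frac{6}{-2 + \left(2 O^{2} - 108\right)} = \frac{6}{-2 + \left(-108 + 2 O^{2}\right)} = \frac{6}{-110 + 2 O^{2}}$)
$B{\left(73 \right)} - o{\left(S,k{\left(-5 \right)} \right)} = \frac{3}{-55 + 73^{2}} - \left(111 - 179\right) = \frac{3}{-55 + 5329} - \left(111 - 179\right) = \frac{3}{5274} - -68 = 3 \cdot \frac{1}{5274} + 68 = \frac{1}{1758} + 68 = \frac{119545}{1758}$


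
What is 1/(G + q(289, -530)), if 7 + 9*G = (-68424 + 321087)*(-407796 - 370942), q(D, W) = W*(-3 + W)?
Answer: -9/196755736891 ≈ -4.5742e-11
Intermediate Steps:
G = -196758279301/9 (G = -7/9 + ((-68424 + 321087)*(-407796 - 370942))/9 = -7/9 + (252663*(-778738))/9 = -7/9 + (⅑)*(-196758279294) = -7/9 - 65586093098/3 = -196758279301/9 ≈ -2.1862e+10)
1/(G + q(289, -530)) = 1/(-196758279301/9 - 530*(-3 - 530)) = 1/(-196758279301/9 - 530*(-533)) = 1/(-196758279301/9 + 282490) = 1/(-196755736891/9) = -9/196755736891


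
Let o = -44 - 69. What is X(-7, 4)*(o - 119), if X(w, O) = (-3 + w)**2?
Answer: -23200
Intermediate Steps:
o = -113
X(-7, 4)*(o - 119) = (-3 - 7)**2*(-113 - 119) = (-10)**2*(-232) = 100*(-232) = -23200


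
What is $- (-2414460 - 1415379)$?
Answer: $3829839$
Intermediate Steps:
$- (-2414460 - 1415379) = \left(-1\right) \left(-3829839\right) = 3829839$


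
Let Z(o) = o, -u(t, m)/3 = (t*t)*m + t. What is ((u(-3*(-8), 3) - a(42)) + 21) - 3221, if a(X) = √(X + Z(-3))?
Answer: -8456 - √39 ≈ -8462.3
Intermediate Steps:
u(t, m) = -3*t - 3*m*t² (u(t, m) = -3*((t*t)*m + t) = -3*(t²*m + t) = -3*(m*t² + t) = -3*(t + m*t²) = -3*t - 3*m*t²)
a(X) = √(-3 + X) (a(X) = √(X - 3) = √(-3 + X))
((u(-3*(-8), 3) - a(42)) + 21) - 3221 = ((-3*(-3*(-8))*(1 + 3*(-3*(-8))) - √(-3 + 42)) + 21) - 3221 = ((-3*24*(1 + 3*24) - √39) + 21) - 3221 = ((-3*24*(1 + 72) - √39) + 21) - 3221 = ((-3*24*73 - √39) + 21) - 3221 = ((-5256 - √39) + 21) - 3221 = (-5235 - √39) - 3221 = -8456 - √39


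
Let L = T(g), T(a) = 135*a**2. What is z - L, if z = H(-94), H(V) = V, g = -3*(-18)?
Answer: -393754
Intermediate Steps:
g = 54
L = 393660 (L = 135*54**2 = 135*2916 = 393660)
z = -94
z - L = -94 - 1*393660 = -94 - 393660 = -393754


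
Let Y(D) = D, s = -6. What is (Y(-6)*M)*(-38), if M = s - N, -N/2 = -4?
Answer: -3192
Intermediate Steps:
N = 8 (N = -2*(-4) = 8)
M = -14 (M = -6 - 1*8 = -6 - 8 = -14)
(Y(-6)*M)*(-38) = -6*(-14)*(-38) = 84*(-38) = -3192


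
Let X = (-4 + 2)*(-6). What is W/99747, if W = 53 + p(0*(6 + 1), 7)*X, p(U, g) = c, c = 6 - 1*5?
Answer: 65/99747 ≈ 0.00065165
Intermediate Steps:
c = 1 (c = 6 - 5 = 1)
p(U, g) = 1
X = 12 (X = -2*(-6) = 12)
W = 65 (W = 53 + 1*12 = 53 + 12 = 65)
W/99747 = 65/99747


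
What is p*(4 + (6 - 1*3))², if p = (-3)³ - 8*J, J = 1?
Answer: -1715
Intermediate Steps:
p = -35 (p = (-3)³ - 8*1 = -27 - 8 = -35)
p*(4 + (6 - 1*3))² = -35*(4 + (6 - 1*3))² = -35*(4 + (6 - 3))² = -35*(4 + 3)² = -35*7² = -35*49 = -1715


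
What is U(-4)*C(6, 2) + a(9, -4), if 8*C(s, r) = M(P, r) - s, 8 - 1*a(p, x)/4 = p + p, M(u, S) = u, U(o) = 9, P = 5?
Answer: -329/8 ≈ -41.125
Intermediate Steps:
a(p, x) = 32 - 8*p (a(p, x) = 32 - 4*(p + p) = 32 - 8*p)
C(s, r) = 5/8 - s/8 (C(s, r) = (5 - s)/8 = 5/8 - s/8)
U(-4)*C(6, 2) + a(9, -4) = 9*(5/8 - ⅛*6) + (32 - 8*9) = 9*(5/8 - ¾) + (32 - 72) = 9*(-⅛) - 40 = -9/8 - 40 = -329/8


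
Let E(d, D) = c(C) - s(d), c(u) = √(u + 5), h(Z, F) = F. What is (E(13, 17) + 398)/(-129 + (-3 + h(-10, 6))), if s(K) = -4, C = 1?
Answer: -67/21 - √6/126 ≈ -3.2099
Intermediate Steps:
c(u) = √(5 + u)
E(d, D) = 4 + √6 (E(d, D) = √(5 + 1) - 1*(-4) = √6 + 4 = 4 + √6)
(E(13, 17) + 398)/(-129 + (-3 + h(-10, 6))) = ((4 + √6) + 398)/(-129 + (-3 + 6)) = (402 + √6)/(-129 + 3) = (402 + √6)/(-126) = (402 + √6)*(-1/126) = -67/21 - √6/126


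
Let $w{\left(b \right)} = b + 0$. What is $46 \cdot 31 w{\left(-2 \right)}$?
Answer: $-2852$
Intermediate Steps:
$w{\left(b \right)} = b$
$46 \cdot 31 w{\left(-2 \right)} = 46 \cdot 31 \left(-2\right) = 1426 \left(-2\right) = -2852$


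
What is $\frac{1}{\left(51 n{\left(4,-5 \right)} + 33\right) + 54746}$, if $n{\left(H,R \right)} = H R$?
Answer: $\frac{1}{53759} \approx 1.8602 \cdot 10^{-5}$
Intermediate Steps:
$\frac{1}{\left(51 n{\left(4,-5 \right)} + 33\right) + 54746} = \frac{1}{\left(51 \cdot 4 \left(-5\right) + 33\right) + 54746} = \frac{1}{\left(51 \left(-20\right) + 33\right) + 54746} = \frac{1}{\left(-1020 + 33\right) + 54746} = \frac{1}{-987 + 54746} = \frac{1}{53759}$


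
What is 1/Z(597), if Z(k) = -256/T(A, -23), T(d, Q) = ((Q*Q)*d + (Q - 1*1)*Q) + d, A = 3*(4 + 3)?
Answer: -5841/128 ≈ -45.633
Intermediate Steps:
A = 21 (A = 3*7 = 21)
T(d, Q) = d + Q*(-1 + Q) + d*Q**2 (T(d, Q) = (Q**2*d + (Q - 1)*Q) + d = (d*Q**2 + (-1 + Q)*Q) + d = (d*Q**2 + Q*(-1 + Q)) + d = (Q*(-1 + Q) + d*Q**2) + d = d + Q*(-1 + Q) + d*Q**2)
Z(k) = -128/5841 (Z(k) = -256/(21 + (-23)**2 - 1*(-23) + 21*(-23)**2) = -256/(21 + 529 + 23 + 21*529) = -256/(21 + 529 + 23 + 11109) = -256/11682 = -256*1/11682 = -128/5841)
1/Z(597) = 1/(-128/5841) = -5841/128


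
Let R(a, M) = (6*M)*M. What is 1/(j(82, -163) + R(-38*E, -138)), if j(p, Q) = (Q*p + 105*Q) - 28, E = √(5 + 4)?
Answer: 1/83755 ≈ 1.1940e-5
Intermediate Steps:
E = 3 (E = √9 = 3)
R(a, M) = 6*M²
j(p, Q) = -28 + 105*Q + Q*p (j(p, Q) = (105*Q + Q*p) - 28 = -28 + 105*Q + Q*p)
1/(j(82, -163) + R(-38*E, -138)) = 1/((-28 + 105*(-163) - 163*82) + 6*(-138)²) = 1/((-28 - 17115 - 13366) + 6*19044) = 1/(-30509 + 114264) = 1/83755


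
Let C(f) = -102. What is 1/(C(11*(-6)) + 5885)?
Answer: 1/5783 ≈ 0.00017292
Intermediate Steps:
1/(C(11*(-6)) + 5885) = 1/(-102 + 5885) = 1/5783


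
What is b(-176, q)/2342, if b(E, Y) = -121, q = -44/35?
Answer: -121/2342 ≈ -0.051665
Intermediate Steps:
q = -44/35 (q = -44*1/35 = -44/35 ≈ -1.2571)
b(-176, q)/2342 = -121/2342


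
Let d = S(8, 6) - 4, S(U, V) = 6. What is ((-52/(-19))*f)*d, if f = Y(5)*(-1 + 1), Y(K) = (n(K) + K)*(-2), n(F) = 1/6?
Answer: 0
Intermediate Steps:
n(F) = 1/6 (n(F) = 1*(1/6) = 1/6)
Y(K) = -1/3 - 2*K (Y(K) = (1/6 + K)*(-2) = -1/3 - 2*K)
d = 2 (d = 6 - 4 = 2)
f = 0 (f = (-1/3 - 2*5)*(-1 + 1) = (-1/3 - 10)*0 = -31/3*0 = 0)
((-52/(-19))*f)*d = (-52/(-19)*0)*2 = (-52*(-1/19)*0)*2 = ((52/19)*0)*2 = 0*2 = 0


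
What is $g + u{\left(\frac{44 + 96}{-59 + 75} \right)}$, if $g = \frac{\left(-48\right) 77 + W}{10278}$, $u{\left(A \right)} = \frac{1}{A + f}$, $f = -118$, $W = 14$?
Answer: $- \frac{825073}{2245743} \approx -0.36739$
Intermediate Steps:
$u{\left(A \right)} = \frac{1}{-118 + A}$ ($u{\left(A \right)} = \frac{1}{A - 118} = \frac{1}{-118 + A}$)
$g = - \frac{1841}{5139}$ ($g = \frac{\left(-48\right) 77 + 14}{10278} = \left(-3696 + 14\right) \frac{1}{10278} = \left(-3682\right) \frac{1}{10278} = - \frac{1841}{5139} \approx -0.35824$)
$g + u{\left(\frac{44 + 96}{-59 + 75} \right)} = - \frac{1841}{5139} + \frac{1}{-118 + \frac{44 + 96}{-59 + 75}} = - \frac{1841}{5139} + \frac{1}{-118 + \frac{140}{16}} = - \frac{1841}{5139} + \frac{1}{-118 + 140 \cdot \frac{1}{16}} = - \frac{1841}{5139} + \frac{1}{-118 + \frac{35}{4}} = - \frac{1841}{5139} + \frac{1}{- \frac{437}{4}} = - \frac{1841}{5139} - \frac{4}{437} = - \frac{825073}{2245743}$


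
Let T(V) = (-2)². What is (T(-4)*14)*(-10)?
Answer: -560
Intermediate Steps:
T(V) = 4
(T(-4)*14)*(-10) = (4*14)*(-10) = 56*(-10) = -560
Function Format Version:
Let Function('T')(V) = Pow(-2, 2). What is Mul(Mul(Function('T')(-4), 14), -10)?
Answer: -560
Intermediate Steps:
Function('T')(V) = 4
Mul(Mul(Function('T')(-4), 14), -10) = Mul(Mul(4, 14), -10) = Mul(56, -10) = -560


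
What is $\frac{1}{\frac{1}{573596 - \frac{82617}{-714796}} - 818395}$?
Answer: $- \frac{410004209033}{335545394650847239} \approx -1.2219 \cdot 10^{-6}$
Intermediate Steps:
$\frac{1}{\frac{1}{573596 - \frac{82617}{-714796}} - 818395} = \frac{1}{\frac{1}{573596 - - \frac{82617}{714796}} - 818395} = \frac{1}{\frac{1}{573596 + \frac{82617}{714796}} - 818395} = \frac{1}{\frac{1}{\frac{410004209033}{714796}} - 818395} = \frac{1}{\frac{714796}{410004209033} - 818395} = \frac{1}{- \frac{335545394650847239}{410004209033}} = - \frac{410004209033}{335545394650847239}$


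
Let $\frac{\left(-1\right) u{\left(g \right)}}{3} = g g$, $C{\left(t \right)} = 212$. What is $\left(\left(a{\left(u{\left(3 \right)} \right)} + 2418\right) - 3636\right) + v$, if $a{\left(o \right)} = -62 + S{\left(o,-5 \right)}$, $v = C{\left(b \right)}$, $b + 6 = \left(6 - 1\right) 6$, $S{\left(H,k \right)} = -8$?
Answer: $-1076$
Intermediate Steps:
$b = 24$ ($b = -6 + \left(6 - 1\right) 6 = -6 + 5 \cdot 6 = -6 + 30 = 24$)
$v = 212$
$u{\left(g \right)} = - 3 g^{2}$ ($u{\left(g \right)} = - 3 g g = - 3 g^{2}$)
$a{\left(o \right)} = -70$ ($a{\left(o \right)} = -62 - 8 = -70$)
$\left(\left(a{\left(u{\left(3 \right)} \right)} + 2418\right) - 3636\right) + v = \left(\left(-70 + 2418\right) - 3636\right) + 212 = \left(2348 - 3636\right) + 212 = -1288 + 212 = -1076$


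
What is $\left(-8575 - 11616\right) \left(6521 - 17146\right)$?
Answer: $214529375$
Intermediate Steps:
$\left(-8575 - 11616\right) \left(6521 - 17146\right) = \left(-8575 - 11616\right) \left(-10625\right) = \left(-20191\right) \left(-10625\right) = 214529375$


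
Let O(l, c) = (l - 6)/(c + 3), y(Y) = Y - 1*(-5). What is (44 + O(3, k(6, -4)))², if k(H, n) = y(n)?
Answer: 29929/16 ≈ 1870.6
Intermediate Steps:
y(Y) = 5 + Y (y(Y) = Y + 5 = 5 + Y)
k(H, n) = 5 + n
O(l, c) = (-6 + l)/(3 + c)
(44 + O(3, k(6, -4)))² = (44 + (-6 + 3)/(3 + (5 - 4)))² = (44 - 3/(3 + 1))² = (44 - 3/4)² = (44 + (¼)*(-3))² = (44 - ¾)² = (173/4)² = 29929/16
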